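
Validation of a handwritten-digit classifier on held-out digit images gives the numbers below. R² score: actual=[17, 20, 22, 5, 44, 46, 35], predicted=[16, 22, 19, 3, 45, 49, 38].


ȳ = 27
SS_res = Σ(y-ŷ)² = 37
SS_tot = Σ(y-ȳ)² = 1372
R² = 1 - SS_res/SS_tot = 1 - 0.027 = 0.973

0.973


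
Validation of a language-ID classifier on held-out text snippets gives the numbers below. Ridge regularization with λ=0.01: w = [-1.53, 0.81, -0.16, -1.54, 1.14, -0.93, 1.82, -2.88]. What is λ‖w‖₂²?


‖w‖₂² = (-1.53)² + (0.81)² + (-0.16)² + (-1.54)² + (1.14)² + (-0.93)² + (1.82)² + (-2.88)²
     = 2.3409 + 0.6561 + 0.0256 + 2.3716 + 1.2996 + 0.8649 + 3.3124 + 8.2944
     = 19.1655
λ·‖w‖₂² = 0.01·19.1655 = 0.191655

0.191655


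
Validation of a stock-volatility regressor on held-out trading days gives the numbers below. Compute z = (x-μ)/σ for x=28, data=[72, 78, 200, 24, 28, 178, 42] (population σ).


μ = 88.8571, σ = 66.3399
z = (28 - 88.8571)/66.3399 = -0.9174

-0.9174


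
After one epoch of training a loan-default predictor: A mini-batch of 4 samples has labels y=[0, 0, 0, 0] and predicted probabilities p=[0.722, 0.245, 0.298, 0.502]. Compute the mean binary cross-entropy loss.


L[0] = -ln(1-0.722) = -ln(0.278) = 1.2801
L[1] = -ln(1-0.245) = -ln(0.755) = 0.281
L[2] = -ln(1-0.298) = -ln(0.702) = 0.3538
L[3] = -ln(1-0.502) = -ln(0.498) = 0.6972
mean = (1.2801 + 0.281 + 0.3538 + 0.6972)/4 = 0.653

0.653


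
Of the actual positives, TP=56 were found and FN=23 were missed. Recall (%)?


Recall = TP/(TP+FN)
= 56/(56+23)
= 56/79 = 70.89%

70.89%


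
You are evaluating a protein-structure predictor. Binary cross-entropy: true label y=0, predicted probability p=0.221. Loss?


BCE = -[y·ln(p) + (1-y)·ln(1-p)]
= -0 - 1·ln(1-0.221)
= -ln(0.779) = 0.2497

0.2497


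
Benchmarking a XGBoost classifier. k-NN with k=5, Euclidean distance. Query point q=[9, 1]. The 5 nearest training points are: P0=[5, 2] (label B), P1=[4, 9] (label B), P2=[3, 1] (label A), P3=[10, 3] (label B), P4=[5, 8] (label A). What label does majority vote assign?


d(q,P0) = 4.1231  (label B)
d(q,P1) = 9.434  (label B)
d(q,P2) = 6.0  (label A)
d(q,P3) = 2.2361  (label B)
d(q,P4) = 8.0623  (label A)
Votes: A=2, B=3
Majority → B

B


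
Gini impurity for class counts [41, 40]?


Probabilities: [41/81, 40/81] ≈ [0.5062, 0.4938]
Σpᵢ² = (1681 + 1600)/81² = 3281/6561
Gini = 1 - Σpᵢ² = 1 - 3281/6561 = 0.4999

0.4999


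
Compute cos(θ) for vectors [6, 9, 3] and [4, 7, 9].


A·B = 6·4 + 9·7 + 3·9 = 114
‖A‖ = √126 = 11.225, ‖B‖ = √146 = 12.083
cos = 114/(√126·√146) = 114/√18396 = 0.8405

0.8405


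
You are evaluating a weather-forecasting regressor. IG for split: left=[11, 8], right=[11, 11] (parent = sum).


Parent = [22, 19], H_parent = 0.9961
H_left = 0.9819 (n=19), H_right = 1 (n=22)
H_children = (19/41)·0.9819 + (22/41)·1 = 0.9916
IG = 0.9961 - 0.9916 = 0.0045

0.0045


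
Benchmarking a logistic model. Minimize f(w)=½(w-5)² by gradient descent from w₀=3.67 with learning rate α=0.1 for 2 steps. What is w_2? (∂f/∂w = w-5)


step 1: grad = 3.67-5 = -1.33; w = 3.67 - 0.1·(-1.33) = 3.803
step 2: grad = 3.803-5 = -1.197; w = 3.803 - 0.1·(-1.197) = 3.9227

3.9227


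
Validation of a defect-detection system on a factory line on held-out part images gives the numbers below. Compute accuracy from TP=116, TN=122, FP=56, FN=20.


Accuracy = (TP+TN)/(TP+TN+FP+FN)
= (116+122)/(314)
= 238/314 = 75.8%

75.8%


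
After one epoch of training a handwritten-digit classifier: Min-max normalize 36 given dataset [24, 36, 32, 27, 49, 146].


min=24, max=146
(36-24)/(146-24) = 12/122 = 0.0984

0.0984


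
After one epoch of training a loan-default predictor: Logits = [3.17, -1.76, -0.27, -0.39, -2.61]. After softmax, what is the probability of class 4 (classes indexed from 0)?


Exponentials: e^3.17=23.8075, e^-1.76=0.172, e^-0.27=0.7634, e^-0.39=0.6771, e^-2.61=0.0735
Sum = 25.4935
Softmax = [0.9339, 0.0067, 0.0299, 0.0266, 0.0029]
p[4] = 0.0735/25.4935 = 0.0029

0.0029


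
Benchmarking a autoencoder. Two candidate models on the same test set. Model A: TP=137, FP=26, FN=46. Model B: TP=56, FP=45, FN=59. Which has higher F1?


Model A: P=137/163=0.8405, R=137/183=0.7486, F1=2PR/(P+R)=2TP/(2TP+FP+FN)=274/346=0.7919
Model B: P=56/101=0.5545, R=56/115=0.487, F1=2PR/(P+R)=2TP/(2TP+FP+FN)=112/216=0.5185
0.7919 > 0.5185 → Model A

Model A


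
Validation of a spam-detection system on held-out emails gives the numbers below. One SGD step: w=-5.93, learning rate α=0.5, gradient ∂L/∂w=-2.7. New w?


w_new = w - α·∇
= -5.93 - 0.5·-2.7
= -5.93 + 1.35
= -4.58

-4.58


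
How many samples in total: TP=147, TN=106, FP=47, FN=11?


Total = TP + TN + FP + FN
= 147 + 106 + 47 + 11
= 311
(Predicted positive: 194, predicted negative: 117)

311


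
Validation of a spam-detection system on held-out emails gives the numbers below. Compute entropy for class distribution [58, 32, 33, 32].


Probabilities: [58/155, 32/155, 33/155, 32/155] ≈ [0.3742, 0.2065, 0.2129, 0.2065]
H = -((58/155)·log₂(58/155) + (32/155)·log₂(32/155) + (33/155)·log₂(33/155) + (32/155)·log₂(32/155))
  = 1.9456 bits

1.9456 bits


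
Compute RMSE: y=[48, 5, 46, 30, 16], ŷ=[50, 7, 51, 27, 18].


MSE = 46/5 = 9.2
RMSE = √(46/5) = 3.0332

3.0332


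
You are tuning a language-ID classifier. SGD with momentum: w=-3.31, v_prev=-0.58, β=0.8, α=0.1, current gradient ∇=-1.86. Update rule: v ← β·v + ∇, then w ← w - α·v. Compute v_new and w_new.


v_new = 0.8·-0.58 - 1.86 = -0.464 - 1.86 = -2.324
w_new = -3.31 - 0.1·-2.324 = -3.31 + 0.2324 = -3.0776

v_new=-2.324, w_new=-3.0776


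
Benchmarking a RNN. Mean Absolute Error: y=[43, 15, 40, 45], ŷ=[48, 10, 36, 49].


Absolute errors: |43-48|=5, |15-10|=5, |40-36|=4, |45-49|=4
Sum = 18
MAE = 18/4 = 9/2

9/2


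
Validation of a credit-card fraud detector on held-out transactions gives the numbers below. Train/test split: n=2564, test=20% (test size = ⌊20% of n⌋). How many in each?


Test = ⌊2564·20/100⌋ = 512
Train = 2564 - 512 = 2052

Train: 2052, Test: 512


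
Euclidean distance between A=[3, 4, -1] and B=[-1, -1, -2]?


d = √((3+ 1)² + (4+ 1)² + (-1+ 2)²)
  = √(16 + 25 + 1)
  = √42 = 6.4807

6.4807


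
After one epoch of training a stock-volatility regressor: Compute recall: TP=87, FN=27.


Recall = TP/(TP+FN)
= 87/(87+27)
= 87/114 = 76.32%

76.32%


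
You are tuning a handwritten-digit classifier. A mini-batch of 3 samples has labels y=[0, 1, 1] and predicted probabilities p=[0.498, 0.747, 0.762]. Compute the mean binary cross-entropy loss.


L[0] = -ln(1-0.498) = -ln(0.502) = 0.6892
L[1] = -ln(0.747) = 0.2917
L[2] = -ln(0.762) = 0.2718
mean = (0.6892 + 0.2917 + 0.2718)/3 = 0.4176

0.4176


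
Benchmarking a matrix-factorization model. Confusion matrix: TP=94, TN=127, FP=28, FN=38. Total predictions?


Total = TP + TN + FP + FN
= 94 + 127 + 28 + 38
= 287
(Predicted positive: 122, predicted negative: 165)

287


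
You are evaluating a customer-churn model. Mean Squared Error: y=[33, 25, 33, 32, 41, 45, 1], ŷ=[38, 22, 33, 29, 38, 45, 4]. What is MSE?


Squared errors: (33-38)²=25, (25-22)²=9, (33-33)²=0, (32-29)²=9, (41-38)²=9, (45-45)²=0, (1-4)²=9
Sum = 61
MSE = 61/7 = 61/7

61/7


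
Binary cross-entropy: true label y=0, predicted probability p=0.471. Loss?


BCE = -[y·ln(p) + (1-y)·ln(1-p)]
= -0 - 1·ln(1-0.471)
= -ln(0.529) = 0.6368

0.6368


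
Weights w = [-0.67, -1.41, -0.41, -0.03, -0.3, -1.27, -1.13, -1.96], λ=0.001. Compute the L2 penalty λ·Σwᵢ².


‖w‖₂² = (-0.67)² + (-1.41)² + (-0.41)² + (-0.03)² + (-0.3)² + (-1.27)² + (-1.13)² + (-1.96)²
     = 0.4489 + 1.9881 + 0.1681 + 0.0009 + 0.09 + 1.6129 + 1.2769 + 3.8416
     = 9.4274
λ·‖w‖₂² = 0.001·9.4274 = 0.009427

0.009427


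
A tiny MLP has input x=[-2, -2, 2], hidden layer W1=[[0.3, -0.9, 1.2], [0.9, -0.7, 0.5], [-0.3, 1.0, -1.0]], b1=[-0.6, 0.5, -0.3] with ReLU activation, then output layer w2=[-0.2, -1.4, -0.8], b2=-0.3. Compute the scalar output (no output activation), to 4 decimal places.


z1[0] = (0.3)·(-2) + (-0.9)·(-2) + (1.2)·(2) - 0.6 = 3.0
z1[1] = (0.9)·(-2) + (-0.7)·(-2) + (0.5)·(2) + 0.5 = 1.1
z1[2] = (-0.3)·(-2) + (1.0)·(-2) + (-1.0)·(2) - 0.3 = -3.7
h = ReLU(z1) = [3.0, 1.1, 0.0]
output = (-0.2)·(3.0) + (-1.4)·(1.1) + (-0.8)·(0.0) - 0.3 = -2.44

-2.44


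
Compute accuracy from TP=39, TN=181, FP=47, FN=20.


Accuracy = (TP+TN)/(TP+TN+FP+FN)
= (39+181)/(287)
= 220/287 = 76.66%

76.66%


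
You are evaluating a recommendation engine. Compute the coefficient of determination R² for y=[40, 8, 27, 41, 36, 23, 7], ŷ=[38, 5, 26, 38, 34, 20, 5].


ȳ = 26
SS_res = Σ(y-ŷ)² = 40
SS_tot = Σ(y-ȳ)² = 1216
R² = 1 - SS_res/SS_tot = 1 - 0.0329 = 0.9671

0.9671


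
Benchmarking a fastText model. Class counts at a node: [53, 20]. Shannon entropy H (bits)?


Probabilities: [53/73, 20/73] ≈ [0.726, 0.274]
H = -((53/73)·log₂(53/73) + (20/73)·log₂(20/73))
  = 0.8471 bits

0.8471 bits


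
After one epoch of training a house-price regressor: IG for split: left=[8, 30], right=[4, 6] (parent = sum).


Parent = [12, 36], H_parent = 0.8113
H_left = 0.7425 (n=38), H_right = 0.971 (n=10)
H_children = (38/48)·0.7425 + (10/48)·0.971 = 0.7901
IG = 0.8113 - 0.7901 = 0.0212

0.0212


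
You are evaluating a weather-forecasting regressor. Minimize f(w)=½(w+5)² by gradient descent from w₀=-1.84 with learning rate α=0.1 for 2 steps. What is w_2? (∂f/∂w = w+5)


step 1: grad = -1.84+5 = 3.16; w = -1.84 - 0.1·(3.16) = -2.156
step 2: grad = -2.156+5 = 2.844; w = -2.156 - 0.1·(2.844) = -2.4404

-2.4404


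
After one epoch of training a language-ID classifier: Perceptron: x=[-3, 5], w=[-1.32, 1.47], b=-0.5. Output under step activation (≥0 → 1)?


z = (-3)·(-1.32) + (5)·(1.47) - 0.5
  = 10.81
step(z) = 1 (z≥0)

1


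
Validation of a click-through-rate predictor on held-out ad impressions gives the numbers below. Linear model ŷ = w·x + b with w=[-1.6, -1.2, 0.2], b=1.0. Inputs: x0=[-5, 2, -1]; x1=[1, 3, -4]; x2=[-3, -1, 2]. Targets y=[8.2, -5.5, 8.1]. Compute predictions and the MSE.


ŷ0 = (-1.6)·(-5) + (-1.2)·(2) + (0.2)·(-1) + 1.0 = 6.4
ŷ1 = (-1.6)·(1) + (-1.2)·(3) + (0.2)·(-4) + 1.0 = -5.0
ŷ2 = (-1.6)·(-3) + (-1.2)·(-1) + (0.2)·(2) + 1.0 = 7.4
errors² = [3.24, 0.25, 0.49]
MSE = 3.9800/3 = 1.3267

1.3267


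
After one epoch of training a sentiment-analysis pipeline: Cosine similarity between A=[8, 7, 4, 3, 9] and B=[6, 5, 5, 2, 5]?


A·B = 8·6 + 7·5 + 4·5 + 3·2 + 9·5 = 154
‖A‖ = √219 = 14.7986, ‖B‖ = √115 = 10.7238
cos = 154/(√219·√115) = 154/√25185 = 0.9704

0.9704


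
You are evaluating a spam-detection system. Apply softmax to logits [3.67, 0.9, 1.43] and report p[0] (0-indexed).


Exponentials: e^3.67=39.2519, e^0.9=2.4596, e^1.43=4.1787
Sum = 45.8902
Softmax = [0.8553, 0.0536, 0.0911]
p[0] = 39.2519/45.8902 = 0.8553

0.8553


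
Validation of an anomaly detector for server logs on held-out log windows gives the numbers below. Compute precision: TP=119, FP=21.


Precision = TP/(TP+FP)
= 119/(119+21)
= 119/140 = 85.0%

85.0%


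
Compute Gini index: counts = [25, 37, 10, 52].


Probabilities: [25/124, 37/124, 10/124, 52/124] ≈ [0.2016, 0.2984, 0.0806, 0.4194]
Σpᵢ² = (625 + 1369 + 100 + 2704)/124² = 4798/15376
Gini = 1 - Σpᵢ² = 1 - 4798/15376 = 0.688

0.688


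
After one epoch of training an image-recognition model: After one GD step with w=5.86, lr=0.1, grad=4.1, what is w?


w_new = w - α·∇
= 5.86 - 0.1·4.1
= 5.86 - 0.41
= 5.45

5.45


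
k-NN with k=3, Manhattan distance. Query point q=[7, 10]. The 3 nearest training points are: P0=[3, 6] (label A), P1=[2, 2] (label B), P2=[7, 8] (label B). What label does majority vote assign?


d(q,P0) = 8  (label A)
d(q,P1) = 13  (label B)
d(q,P2) = 2  (label B)
Votes: A=1, B=2
Majority → B

B


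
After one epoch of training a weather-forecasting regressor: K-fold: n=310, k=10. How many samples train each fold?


Fold size = 310/10 = 31
Training per fold = 310 - 31 = 279

279


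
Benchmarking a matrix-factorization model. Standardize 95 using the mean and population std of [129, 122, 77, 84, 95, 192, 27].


μ = 103.7143, σ = 47.5566
z = (95 - 103.7143)/47.5566 = -0.1832

-0.1832


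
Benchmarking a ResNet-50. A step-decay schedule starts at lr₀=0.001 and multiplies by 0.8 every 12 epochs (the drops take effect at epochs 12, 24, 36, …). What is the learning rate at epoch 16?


n_drops = ⌊16/12⌋ = 1
lr = 0.001·0.8^1 = 0.001·0.8 = 0.0008

0.0008


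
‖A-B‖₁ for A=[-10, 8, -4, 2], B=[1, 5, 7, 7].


d = |-10-1| + |8-5| + |-4-7| + |2-7|
  = 11 + 3 + 11 + 5
  = 30

30


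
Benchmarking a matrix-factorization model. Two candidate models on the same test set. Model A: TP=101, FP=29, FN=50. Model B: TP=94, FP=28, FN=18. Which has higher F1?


Model A: P=101/130=0.7769, R=101/151=0.6689, F1=2PR/(P+R)=2TP/(2TP+FP+FN)=202/281=0.7189
Model B: P=94/122=0.7705, R=94/112=0.8393, F1=2PR/(P+R)=2TP/(2TP+FP+FN)=188/234=0.8034
0.7189 < 0.8034 → Model B

Model B


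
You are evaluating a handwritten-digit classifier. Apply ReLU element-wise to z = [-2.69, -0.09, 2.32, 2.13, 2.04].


ReLU(-2.69) = max(0, -2.69) = 0.0
ReLU(-0.09) = max(0, -0.09) = 0.0
ReLU(2.32) = max(0, 2.32) = 2.32
ReLU(2.13) = max(0, 2.13) = 2.13
ReLU(2.04) = max(0, 2.04) = 2.04
result = [0.0, 0.0, 2.32, 2.13, 2.04]

[0.0, 0.0, 2.32, 2.13, 2.04]


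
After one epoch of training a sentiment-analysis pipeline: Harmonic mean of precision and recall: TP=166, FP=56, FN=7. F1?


Precision = 166/222 = 0.7477
Recall = 166/173 = 0.9595
F1 = 2·P·R/(P+R) = 2·TP/(2·TP+FP+FN) = 332/(332+56+7) = 332/395 = 0.8405

0.8405


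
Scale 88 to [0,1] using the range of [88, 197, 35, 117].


min=35, max=197
(88-35)/(197-35) = 53/162 = 0.3272

0.3272


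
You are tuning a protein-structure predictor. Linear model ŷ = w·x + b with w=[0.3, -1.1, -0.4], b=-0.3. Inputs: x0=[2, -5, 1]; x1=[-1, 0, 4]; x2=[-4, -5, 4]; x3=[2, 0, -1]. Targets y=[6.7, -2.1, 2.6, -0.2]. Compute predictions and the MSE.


ŷ0 = (0.3)·(2) + (-1.1)·(-5) + (-0.4)·(1) - 0.3 = 5.4
ŷ1 = (0.3)·(-1) + (-1.1)·(0) + (-0.4)·(4) - 0.3 = -2.2
ŷ2 = (0.3)·(-4) + (-1.1)·(-5) + (-0.4)·(4) - 0.3 = 2.4
ŷ3 = (0.3)·(2) + (-1.1)·(0) + (-0.4)·(-1) - 0.3 = 0.7
errors² = [1.69, 0.01, 0.04, 0.81]
MSE = 2.5500/4 = 0.6375

0.6375


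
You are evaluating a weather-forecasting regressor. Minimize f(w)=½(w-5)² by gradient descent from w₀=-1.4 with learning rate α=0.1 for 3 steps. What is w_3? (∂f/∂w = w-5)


step 1: grad = -1.4-5 = -6.4; w = -1.4 - 0.1·(-6.4) = -0.76
step 2: grad = -0.76-5 = -5.76; w = -0.76 - 0.1·(-5.76) = -0.184
step 3: grad = -0.184-5 = -5.184; w = -0.184 - 0.1·(-5.184) = 0.3344

0.3344


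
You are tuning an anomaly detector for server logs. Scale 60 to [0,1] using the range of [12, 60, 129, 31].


min=12, max=129
(60-12)/(129-12) = 48/117 = 0.4103

0.4103


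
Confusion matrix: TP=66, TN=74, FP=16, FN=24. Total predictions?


Total = TP + TN + FP + FN
= 66 + 74 + 16 + 24
= 180
(Predicted positive: 82, predicted negative: 98)

180


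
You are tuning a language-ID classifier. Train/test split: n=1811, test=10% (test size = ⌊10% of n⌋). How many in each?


Test = ⌊1811·10/100⌋ = 181
Train = 1811 - 181 = 1630

Train: 1630, Test: 181


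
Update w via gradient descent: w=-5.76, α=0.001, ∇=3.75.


w_new = w - α·∇
= -5.76 - 0.001·3.75
= -5.76 - 0.00375
= -5.76375

-5.76375


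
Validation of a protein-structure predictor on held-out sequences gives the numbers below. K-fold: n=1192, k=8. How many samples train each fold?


Fold size = 1192/8 = 149
Training per fold = 1192 - 149 = 1043

1043


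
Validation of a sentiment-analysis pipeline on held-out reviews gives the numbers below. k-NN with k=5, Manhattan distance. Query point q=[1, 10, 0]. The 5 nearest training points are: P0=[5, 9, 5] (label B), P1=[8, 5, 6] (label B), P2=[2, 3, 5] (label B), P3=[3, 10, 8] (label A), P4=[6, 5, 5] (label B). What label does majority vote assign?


d(q,P0) = 10  (label B)
d(q,P1) = 18  (label B)
d(q,P2) = 13  (label B)
d(q,P3) = 10  (label A)
d(q,P4) = 15  (label B)
Votes: A=1, B=4
Majority → B

B


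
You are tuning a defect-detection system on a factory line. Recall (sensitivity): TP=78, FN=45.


Recall = TP/(TP+FN)
= 78/(78+45)
= 78/123 = 63.41%

63.41%


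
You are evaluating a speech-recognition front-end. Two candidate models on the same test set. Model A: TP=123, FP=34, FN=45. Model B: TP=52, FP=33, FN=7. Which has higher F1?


Model A: P=123/157=0.7834, R=123/168=0.7321, F1=2PR/(P+R)=2TP/(2TP+FP+FN)=246/325=0.7569
Model B: P=52/85=0.6118, R=52/59=0.8814, F1=2PR/(P+R)=2TP/(2TP+FP+FN)=104/144=0.7222
0.7569 > 0.7222 → Model A

Model A


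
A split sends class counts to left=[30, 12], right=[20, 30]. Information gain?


Parent = [50, 42], H_parent = 0.9945
H_left = 0.8631 (n=42), H_right = 0.971 (n=50)
H_children = (42/92)·0.8631 + (50/92)·0.971 = 0.9217
IG = 0.9945 - 0.9217 = 0.0728

0.0728


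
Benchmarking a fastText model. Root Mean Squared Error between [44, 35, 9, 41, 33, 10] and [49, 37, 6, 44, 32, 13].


MSE = 57/6 = 9.5
RMSE = √(57/6) = 3.0822

3.0822


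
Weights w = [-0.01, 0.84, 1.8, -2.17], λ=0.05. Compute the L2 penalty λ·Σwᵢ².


‖w‖₂² = (-0.01)² + (0.84)² + (1.8)² + (-2.17)²
     = 0.0001 + 0.7056 + 3.24 + 4.7089
     = 8.6546
λ·‖w‖₂² = 0.05·8.6546 = 0.43273

0.43273


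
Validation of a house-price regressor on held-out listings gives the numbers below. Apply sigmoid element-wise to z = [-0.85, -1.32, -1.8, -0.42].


σ(-0.85) = 1/(1+e^0.85) = 0.2994
σ(-1.32) = 1/(1+e^1.32) = 0.2108
σ(-1.8) = 1/(1+e^1.8) = 0.1419
σ(-0.42) = 1/(1+e^0.42) = 0.3965
result = [0.2994, 0.2108, 0.1419, 0.3965]

[0.2994, 0.2108, 0.1419, 0.3965]


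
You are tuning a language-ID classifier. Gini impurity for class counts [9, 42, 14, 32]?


Probabilities: [9/97, 42/97, 14/97, 32/97] ≈ [0.0928, 0.433, 0.1443, 0.3299]
Σpᵢ² = (81 + 1764 + 196 + 1024)/97² = 3065/9409
Gini = 1 - Σpᵢ² = 1 - 3065/9409 = 0.6742

0.6742


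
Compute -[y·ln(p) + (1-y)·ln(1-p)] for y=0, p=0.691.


BCE = -[y·ln(p) + (1-y)·ln(1-p)]
= -0 - 1·ln(1-0.691)
= -ln(0.309) = 1.1744

1.1744


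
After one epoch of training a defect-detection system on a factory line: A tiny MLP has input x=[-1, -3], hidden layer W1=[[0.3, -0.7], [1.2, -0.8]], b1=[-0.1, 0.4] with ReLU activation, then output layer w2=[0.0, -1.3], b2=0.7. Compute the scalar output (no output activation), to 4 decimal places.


z1[0] = (0.3)·(-1) + (-0.7)·(-3) - 0.1 = 1.7
z1[1] = (1.2)·(-1) + (-0.8)·(-3) + 0.4 = 1.6
h = ReLU(z1) = [1.7, 1.6]
output = (0.0)·(1.7) + (-1.3)·(1.6) + 0.7 = -1.38

-1.38


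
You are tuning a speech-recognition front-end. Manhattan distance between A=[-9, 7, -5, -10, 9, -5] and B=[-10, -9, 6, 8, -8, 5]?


d = |-9+ 10| + |7+ 9| + |-5-6| + |-10-8| + |9+ 8| + |-5-5|
  = 1 + 16 + 11 + 18 + 17 + 10
  = 73

73


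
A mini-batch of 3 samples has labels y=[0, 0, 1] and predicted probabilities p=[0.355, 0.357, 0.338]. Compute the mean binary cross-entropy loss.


L[0] = -ln(1-0.355) = -ln(0.645) = 0.4385
L[1] = -ln(1-0.357) = -ln(0.643) = 0.4416
L[2] = -ln(0.338) = 1.0847
mean = (0.4385 + 0.4416 + 1.0847)/3 = 0.6549

0.6549


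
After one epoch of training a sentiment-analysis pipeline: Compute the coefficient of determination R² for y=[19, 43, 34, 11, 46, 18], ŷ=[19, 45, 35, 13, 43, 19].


ȳ = 28.5
SS_res = Σ(y-ŷ)² = 19
SS_tot = Σ(y-ȳ)² = 1053.5
R² = 1 - SS_res/SS_tot = 1 - 0.018 = 0.982

0.982


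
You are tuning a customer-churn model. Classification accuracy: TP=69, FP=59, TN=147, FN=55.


Accuracy = (TP+TN)/(TP+TN+FP+FN)
= (69+147)/(330)
= 216/330 = 65.45%

65.45%


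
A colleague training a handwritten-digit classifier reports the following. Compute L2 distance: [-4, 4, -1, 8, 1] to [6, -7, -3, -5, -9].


d = √((-4-6)² + (4+ 7)² + (-1+ 3)² + (8+ 5)² + (1+ 9)²)
  = √(100 + 121 + 4 + 169 + 100)
  = √494 = 22.2261

22.2261


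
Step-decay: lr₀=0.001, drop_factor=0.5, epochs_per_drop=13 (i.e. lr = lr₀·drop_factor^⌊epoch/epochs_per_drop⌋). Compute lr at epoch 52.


n_drops = ⌊52/13⌋ = 4
lr = 0.001·0.5^4 = 0.001·0.0625 = 0.0000625

0.0000625


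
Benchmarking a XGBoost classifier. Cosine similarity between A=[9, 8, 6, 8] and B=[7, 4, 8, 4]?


A·B = 9·7 + 8·4 + 6·8 + 8·4 = 175
‖A‖ = √245 = 15.6525, ‖B‖ = √145 = 12.0416
cos = 175/(√245·√145) = 175/√35525 = 0.9285

0.9285


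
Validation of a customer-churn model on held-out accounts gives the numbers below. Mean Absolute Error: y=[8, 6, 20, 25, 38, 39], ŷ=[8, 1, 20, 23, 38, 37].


Absolute errors: |8-8|=0, |6-1|=5, |20-20|=0, |25-23|=2, |38-38|=0, |39-37|=2
Sum = 9
MAE = 9/6 = 3/2

3/2


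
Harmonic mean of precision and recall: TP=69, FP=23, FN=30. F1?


Precision = 69/92 = 0.75
Recall = 69/99 = 0.697
F1 = 2·P·R/(P+R) = 2·TP/(2·TP+FP+FN) = 138/(138+23+30) = 138/191 = 0.7225

0.7225


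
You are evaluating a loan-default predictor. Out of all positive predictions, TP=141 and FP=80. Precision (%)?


Precision = TP/(TP+FP)
= 141/(141+80)
= 141/221 = 63.8%

63.8%


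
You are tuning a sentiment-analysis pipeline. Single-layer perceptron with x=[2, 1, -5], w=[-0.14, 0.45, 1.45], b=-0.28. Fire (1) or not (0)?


z = (2)·(-0.14) + (1)·(0.45) + (-5)·(1.45) - 0.28
  = -7.36
step(z) = 0 (z<0)

0


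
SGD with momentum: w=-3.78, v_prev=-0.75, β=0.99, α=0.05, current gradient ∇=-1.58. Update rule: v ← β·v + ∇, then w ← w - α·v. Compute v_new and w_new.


v_new = 0.99·-0.75 - 1.58 = -0.7425 - 1.58 = -2.3225
w_new = -3.78 - 0.05·-2.3225 = -3.78 + 0.116125 = -3.663875

v_new=-2.3225, w_new=-3.663875


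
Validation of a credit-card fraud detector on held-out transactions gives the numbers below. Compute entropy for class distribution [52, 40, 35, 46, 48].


Probabilities: [52/221, 40/221, 35/221, 46/221, 48/221] ≈ [0.2353, 0.181, 0.1584, 0.2081, 0.2172]
H = -((52/221)·log₂(52/221) + (40/221)·log₂(40/221) + (35/221)·log₂(35/221) + (46/221)·log₂(46/221) + (48/221)·log₂(48/221))
  = 2.3083 bits

2.3083 bits


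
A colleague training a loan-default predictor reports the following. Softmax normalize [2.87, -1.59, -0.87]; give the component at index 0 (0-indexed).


Exponentials: e^2.87=17.637, e^-1.59=0.2039, e^-0.87=0.419
Sum = 18.2599
Softmax = [0.9659, 0.0112, 0.0229]
p[0] = 17.637/18.2599 = 0.9659

0.9659


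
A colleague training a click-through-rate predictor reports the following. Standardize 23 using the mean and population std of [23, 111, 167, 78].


μ = 94.75, σ = 52.2321
z = (23 - 94.75)/52.2321 = -1.3737

-1.3737


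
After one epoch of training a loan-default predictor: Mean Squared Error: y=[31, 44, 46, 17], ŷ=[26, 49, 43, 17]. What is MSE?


Squared errors: (31-26)²=25, (44-49)²=25, (46-43)²=9, (17-17)²=0
Sum = 59
MSE = 59/4 = 59/4

59/4


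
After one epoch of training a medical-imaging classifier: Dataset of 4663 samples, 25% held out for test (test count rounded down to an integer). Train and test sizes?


Test = ⌊4663·25/100⌋ = 1165
Train = 4663 - 1165 = 3498

Train: 3498, Test: 1165


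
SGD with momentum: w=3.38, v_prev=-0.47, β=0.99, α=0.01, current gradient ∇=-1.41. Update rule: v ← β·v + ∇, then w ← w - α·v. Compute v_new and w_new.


v_new = 0.99·-0.47 - 1.41 = -0.4653 - 1.41 = -1.8753
w_new = 3.38 - 0.01·-1.8753 = 3.38 + 0.018753 = 3.398753

v_new=-1.8753, w_new=3.398753


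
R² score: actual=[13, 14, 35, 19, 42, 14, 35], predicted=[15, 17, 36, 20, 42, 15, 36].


ȳ = 24.5714
SS_res = Σ(y-ŷ)² = 17
SS_tot = Σ(y-ȳ)² = 909.71
R² = 1 - SS_res/SS_tot = 1 - 0.0187 = 0.9813

0.9813


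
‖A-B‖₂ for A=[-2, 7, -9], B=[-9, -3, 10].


d = √((-2+ 9)² + (7+ 3)² + (-9-10)²)
  = √(49 + 100 + 361)
  = √510 = 22.5832

22.5832


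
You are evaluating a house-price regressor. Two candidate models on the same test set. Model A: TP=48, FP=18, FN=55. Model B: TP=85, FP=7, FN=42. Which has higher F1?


Model A: P=48/66=0.7273, R=48/103=0.466, F1=2PR/(P+R)=2TP/(2TP+FP+FN)=96/169=0.568
Model B: P=85/92=0.9239, R=85/127=0.6693, F1=2PR/(P+R)=2TP/(2TP+FP+FN)=170/219=0.7763
0.568 < 0.7763 → Model B

Model B


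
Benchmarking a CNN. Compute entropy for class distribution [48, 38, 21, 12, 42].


Probabilities: [48/161, 38/161, 21/161, 12/161, 42/161] ≈ [0.2981, 0.236, 0.1304, 0.0745, 0.2609]
H = -((48/161)·log₂(48/161) + (38/161)·log₂(38/161) + (21/161)·log₂(21/161) + (12/161)·log₂(12/161) + (42/161)·log₂(42/161))
  = 2.1804 bits

2.1804 bits


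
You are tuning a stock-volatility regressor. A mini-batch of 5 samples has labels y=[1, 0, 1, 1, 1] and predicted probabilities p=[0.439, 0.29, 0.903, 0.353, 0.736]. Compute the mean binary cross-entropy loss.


L[0] = -ln(0.439) = 0.8233
L[1] = -ln(1-0.29) = -ln(0.71) = 0.3425
L[2] = -ln(0.903) = 0.102
L[3] = -ln(0.353) = 1.0413
L[4] = -ln(0.736) = 0.3065
mean = (0.8233 + 0.3425 + 0.102 + 1.0413 + 0.3065)/5 = 0.5231

0.5231


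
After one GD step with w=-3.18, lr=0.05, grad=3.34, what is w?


w_new = w - α·∇
= -3.18 - 0.05·3.34
= -3.18 - 0.167
= -3.347

-3.347


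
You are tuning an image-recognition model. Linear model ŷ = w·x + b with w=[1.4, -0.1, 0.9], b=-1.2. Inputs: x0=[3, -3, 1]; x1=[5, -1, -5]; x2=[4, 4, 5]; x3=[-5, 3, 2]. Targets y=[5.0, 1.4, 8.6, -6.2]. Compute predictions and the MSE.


ŷ0 = (1.4)·(3) + (-0.1)·(-3) + (0.9)·(1) - 1.2 = 4.2
ŷ1 = (1.4)·(5) + (-0.1)·(-1) + (0.9)·(-5) - 1.2 = 1.4
ŷ2 = (1.4)·(4) + (-0.1)·(4) + (0.9)·(5) - 1.2 = 8.5
ŷ3 = (1.4)·(-5) + (-0.1)·(3) + (0.9)·(2) - 1.2 = -6.7
errors² = [0.64, 0.0, 0.01, 0.25]
MSE = 0.9000/4 = 0.225

0.225


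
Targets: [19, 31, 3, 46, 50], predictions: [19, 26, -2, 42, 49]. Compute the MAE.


Absolute errors: |19-19|=0, |31-26|=5, |3+ 2|=5, |46-42|=4, |50-49|=1
Sum = 15
MAE = 15/5 = 3

3


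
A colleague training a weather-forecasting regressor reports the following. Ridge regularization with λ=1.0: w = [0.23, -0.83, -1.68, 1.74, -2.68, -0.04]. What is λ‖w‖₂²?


‖w‖₂² = (0.23)² + (-0.83)² + (-1.68)² + (1.74)² + (-2.68)² + (-0.04)²
     = 0.0529 + 0.6889 + 2.8224 + 3.0276 + 7.1824 + 0.0016
     = 13.7758
λ·‖w‖₂² = 1.0·13.7758 = 13.7758

13.7758


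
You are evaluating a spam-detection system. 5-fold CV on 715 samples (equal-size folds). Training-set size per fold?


Fold size = 715/5 = 143
Training per fold = 715 - 143 = 572

572


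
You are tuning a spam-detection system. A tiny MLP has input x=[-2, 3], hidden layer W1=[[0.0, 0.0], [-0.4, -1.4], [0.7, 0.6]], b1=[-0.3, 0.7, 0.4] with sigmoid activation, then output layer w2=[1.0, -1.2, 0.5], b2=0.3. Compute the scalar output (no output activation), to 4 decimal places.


z1[0] = (0.0)·(-2) + (0.0)·(3) - 0.3 = -0.3
z1[1] = (-0.4)·(-2) + (-1.4)·(3) + 0.7 = -2.7
z1[2] = (0.7)·(-2) + (0.6)·(3) + 0.4 = 0.8
h = sigmoid(z1) = [0.4256, 0.063, 0.69]
output = (1.0)·(0.4256) + (-1.2)·(0.063) + (0.5)·(0.69) + 0.3 = 0.995

0.995


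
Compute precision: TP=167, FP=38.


Precision = TP/(TP+FP)
= 167/(167+38)
= 167/205 = 81.46%

81.46%


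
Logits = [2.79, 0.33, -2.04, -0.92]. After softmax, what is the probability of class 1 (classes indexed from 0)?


Exponentials: e^2.79=16.281, e^0.33=1.391, e^-2.04=0.13, e^-0.92=0.3985
Sum = 18.2005
Softmax = [0.8945, 0.0764, 0.0071, 0.0219]
p[1] = 1.391/18.2005 = 0.0764

0.0764


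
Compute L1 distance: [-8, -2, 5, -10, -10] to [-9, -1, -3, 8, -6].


d = |-8+ 9| + |-2+ 1| + |5+ 3| + |-10-8| + |-10+ 6|
  = 1 + 1 + 8 + 18 + 4
  = 32

32


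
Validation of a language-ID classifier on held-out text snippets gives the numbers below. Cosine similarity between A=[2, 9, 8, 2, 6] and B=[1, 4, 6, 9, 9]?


A·B = 2·1 + 9·4 + 8·6 + 2·9 + 6·9 = 158
‖A‖ = √189 = 13.7477, ‖B‖ = √215 = 14.6629
cos = 158/(√189·√215) = 158/√40635 = 0.7838

0.7838


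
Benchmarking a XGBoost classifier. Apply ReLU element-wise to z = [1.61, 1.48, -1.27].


ReLU(1.61) = max(0, 1.61) = 1.61
ReLU(1.48) = max(0, 1.48) = 1.48
ReLU(-1.27) = max(0, -1.27) = 0.0
result = [1.61, 1.48, 0.0]

[1.61, 1.48, 0.0]


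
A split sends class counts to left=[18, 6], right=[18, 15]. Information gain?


Parent = [36, 21], H_parent = 0.9495
H_left = 0.8113 (n=24), H_right = 0.994 (n=33)
H_children = (24/57)·0.8113 + (33/57)·0.994 = 0.9171
IG = 0.9495 - 0.9171 = 0.0324

0.0324


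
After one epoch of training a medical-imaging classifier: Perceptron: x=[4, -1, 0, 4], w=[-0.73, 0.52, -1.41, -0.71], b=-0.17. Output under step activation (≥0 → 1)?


z = (4)·(-0.73) + (-1)·(0.52) + (0)·(-1.41) + (4)·(-0.71) - 0.17
  = -6.45
step(z) = 0 (z<0)

0


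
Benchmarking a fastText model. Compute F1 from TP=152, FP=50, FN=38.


Precision = 152/202 = 0.7525
Recall = 152/190 = 0.8
F1 = 2·P·R/(P+R) = 2·TP/(2·TP+FP+FN) = 304/(304+50+38) = 304/392 = 0.7755

0.7755


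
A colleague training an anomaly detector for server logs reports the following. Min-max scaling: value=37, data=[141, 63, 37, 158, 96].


min=37, max=158
(37-37)/(158-37) = 0/121 = 0.0

0.0


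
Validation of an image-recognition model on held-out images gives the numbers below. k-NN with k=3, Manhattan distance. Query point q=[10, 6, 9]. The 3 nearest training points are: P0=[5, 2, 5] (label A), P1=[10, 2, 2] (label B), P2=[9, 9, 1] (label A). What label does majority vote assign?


d(q,P0) = 13  (label A)
d(q,P1) = 11  (label B)
d(q,P2) = 12  (label A)
Votes: A=2, B=1
Majority → A

A


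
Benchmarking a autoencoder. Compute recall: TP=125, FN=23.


Recall = TP/(TP+FN)
= 125/(125+23)
= 125/148 = 84.46%

84.46%


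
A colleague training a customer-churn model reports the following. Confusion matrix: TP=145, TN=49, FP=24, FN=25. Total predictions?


Total = TP + TN + FP + FN
= 145 + 49 + 24 + 25
= 243
(Predicted positive: 169, predicted negative: 74)

243


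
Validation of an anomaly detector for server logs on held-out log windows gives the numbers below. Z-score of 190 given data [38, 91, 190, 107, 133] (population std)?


μ = 111.8, σ = 49.9336
z = (190 - 111.8)/49.9336 = 1.5661

1.5661


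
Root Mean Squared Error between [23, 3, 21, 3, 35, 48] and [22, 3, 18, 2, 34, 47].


MSE = 13/6 = 2.1667
RMSE = √(13/6) = 1.472

1.472


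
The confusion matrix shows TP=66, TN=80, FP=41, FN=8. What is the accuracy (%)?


Accuracy = (TP+TN)/(TP+TN+FP+FN)
= (66+80)/(195)
= 146/195 = 74.87%

74.87%


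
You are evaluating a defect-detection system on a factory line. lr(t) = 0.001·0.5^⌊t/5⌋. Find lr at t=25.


n_drops = ⌊25/5⌋ = 5
lr = 0.001·0.5^5 = 0.001·0.03125 = 0.00003125

0.00003125


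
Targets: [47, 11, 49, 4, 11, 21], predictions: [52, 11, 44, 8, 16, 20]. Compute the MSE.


Squared errors: (47-52)²=25, (11-11)²=0, (49-44)²=25, (4-8)²=16, (11-16)²=25, (21-20)²=1
Sum = 92
MSE = 92/6 = 46/3

46/3


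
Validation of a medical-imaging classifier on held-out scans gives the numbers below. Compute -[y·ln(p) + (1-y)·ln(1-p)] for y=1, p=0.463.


BCE = -[y·ln(p) + (1-y)·ln(1-p)]
= -1·ln(0.463) - 0
= -ln(0.463) = 0.77

0.77


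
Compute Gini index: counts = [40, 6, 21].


Probabilities: [40/67, 6/67, 21/67] ≈ [0.597, 0.0896, 0.3134]
Σpᵢ² = (1600 + 36 + 441)/67² = 2077/4489
Gini = 1 - Σpᵢ² = 1 - 2077/4489 = 0.5373

0.5373


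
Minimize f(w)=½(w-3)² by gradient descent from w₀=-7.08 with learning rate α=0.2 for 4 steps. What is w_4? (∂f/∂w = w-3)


step 1: grad = -7.08-3 = -10.08; w = -7.08 - 0.2·(-10.08) = -5.064
step 2: grad = -5.064-3 = -8.064; w = -5.064 - 0.2·(-8.064) = -3.4512
step 3: grad = -3.4512-3 = -6.4512; w = -3.4512 - 0.2·(-6.4512) = -2.16096
step 4: grad = -2.16096-3 = -5.16096; w = -2.16096 - 0.2·(-5.16096) = -1.128768

-1.128768


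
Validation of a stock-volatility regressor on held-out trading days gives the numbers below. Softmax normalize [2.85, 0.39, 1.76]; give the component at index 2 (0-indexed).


Exponentials: e^2.85=17.2878, e^0.39=1.477, e^1.76=5.8124
Sum = 24.5772
Softmax = [0.7034, 0.0601, 0.2365]
p[2] = 5.8124/24.5772 = 0.2365

0.2365


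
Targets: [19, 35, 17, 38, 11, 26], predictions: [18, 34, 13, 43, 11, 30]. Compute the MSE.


Squared errors: (19-18)²=1, (35-34)²=1, (17-13)²=16, (38-43)²=25, (11-11)²=0, (26-30)²=16
Sum = 59
MSE = 59/6 = 59/6

59/6


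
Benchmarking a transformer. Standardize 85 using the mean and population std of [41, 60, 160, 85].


μ = 86.5, σ = 45.2134
z = (85 - 86.5)/45.2134 = -0.0332

-0.0332


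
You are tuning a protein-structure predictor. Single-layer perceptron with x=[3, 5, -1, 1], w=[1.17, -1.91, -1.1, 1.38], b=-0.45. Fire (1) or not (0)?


z = (3)·(1.17) + (5)·(-1.91) + (-1)·(-1.1) + (1)·(1.38) - 0.45
  = -4.01
step(z) = 0 (z<0)

0


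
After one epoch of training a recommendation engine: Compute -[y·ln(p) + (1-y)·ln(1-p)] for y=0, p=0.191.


BCE = -[y·ln(p) + (1-y)·ln(1-p)]
= -0 - 1·ln(1-0.191)
= -ln(0.809) = 0.212

0.212


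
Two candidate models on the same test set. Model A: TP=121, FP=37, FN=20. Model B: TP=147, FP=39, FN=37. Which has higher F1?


Model A: P=121/158=0.7658, R=121/141=0.8582, F1=2PR/(P+R)=2TP/(2TP+FP+FN)=242/299=0.8094
Model B: P=147/186=0.7903, R=147/184=0.7989, F1=2PR/(P+R)=2TP/(2TP+FP+FN)=294/370=0.7946
0.8094 > 0.7946 → Model A

Model A


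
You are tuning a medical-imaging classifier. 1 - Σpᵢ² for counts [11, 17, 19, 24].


Probabilities: [11/71, 17/71, 19/71, 24/71] ≈ [0.1549, 0.2394, 0.2676, 0.338]
Σpᵢ² = (121 + 289 + 361 + 576)/71² = 1347/5041
Gini = 1 - Σpᵢ² = 1 - 1347/5041 = 0.7328

0.7328


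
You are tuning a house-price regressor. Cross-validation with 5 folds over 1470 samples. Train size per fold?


Fold size = 1470/5 = 294
Training per fold = 1470 - 294 = 1176

1176


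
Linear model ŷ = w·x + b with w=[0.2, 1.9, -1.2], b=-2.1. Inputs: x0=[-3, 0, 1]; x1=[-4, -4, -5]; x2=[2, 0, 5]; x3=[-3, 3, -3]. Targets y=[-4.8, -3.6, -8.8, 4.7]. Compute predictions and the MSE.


ŷ0 = (0.2)·(-3) + (1.9)·(0) + (-1.2)·(1) - 2.1 = -3.9
ŷ1 = (0.2)·(-4) + (1.9)·(-4) + (-1.2)·(-5) - 2.1 = -4.5
ŷ2 = (0.2)·(2) + (1.9)·(0) + (-1.2)·(5) - 2.1 = -7.7
ŷ3 = (0.2)·(-3) + (1.9)·(3) + (-1.2)·(-3) - 2.1 = 6.6
errors² = [0.81, 0.81, 1.21, 3.61]
MSE = 6.4400/4 = 1.61

1.61


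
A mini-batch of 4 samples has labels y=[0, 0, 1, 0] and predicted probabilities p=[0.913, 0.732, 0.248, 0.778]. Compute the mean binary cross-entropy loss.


L[0] = -ln(1-0.913) = -ln(0.087) = 2.4418
L[1] = -ln(1-0.732) = -ln(0.268) = 1.3168
L[2] = -ln(0.248) = 1.3943
L[3] = -ln(1-0.778) = -ln(0.222) = 1.5051
mean = (2.4418 + 1.3168 + 1.3943 + 1.5051)/4 = 1.6645

1.6645


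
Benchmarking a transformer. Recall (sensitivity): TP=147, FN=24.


Recall = TP/(TP+FN)
= 147/(147+24)
= 147/171 = 85.96%

85.96%


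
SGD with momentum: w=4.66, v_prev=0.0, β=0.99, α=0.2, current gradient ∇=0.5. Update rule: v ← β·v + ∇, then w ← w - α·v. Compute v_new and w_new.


v_new = 0.99·0.0 + 0.5 = 0 + 0.5 = 0.5
w_new = 4.66 - 0.2·0.5 = 4.66 - 0.1 = 4.56

v_new=0.5, w_new=4.56


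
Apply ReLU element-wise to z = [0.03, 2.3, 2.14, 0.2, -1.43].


ReLU(0.03) = max(0, 0.03) = 0.03
ReLU(2.3) = max(0, 2.3) = 2.3
ReLU(2.14) = max(0, 2.14) = 2.14
ReLU(0.2) = max(0, 0.2) = 0.2
ReLU(-1.43) = max(0, -1.43) = 0.0
result = [0.03, 2.3, 2.14, 0.2, 0.0]

[0.03, 2.3, 2.14, 0.2, 0.0]


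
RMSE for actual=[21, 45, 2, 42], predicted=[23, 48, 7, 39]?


MSE = 47/4 = 11.75
RMSE = √(47/4) = 3.4278

3.4278


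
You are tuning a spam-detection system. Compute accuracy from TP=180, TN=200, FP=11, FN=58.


Accuracy = (TP+TN)/(TP+TN+FP+FN)
= (180+200)/(449)
= 380/449 = 84.63%

84.63%


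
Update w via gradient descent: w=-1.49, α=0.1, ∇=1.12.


w_new = w - α·∇
= -1.49 - 0.1·1.12
= -1.49 - 0.112
= -1.602

-1.602


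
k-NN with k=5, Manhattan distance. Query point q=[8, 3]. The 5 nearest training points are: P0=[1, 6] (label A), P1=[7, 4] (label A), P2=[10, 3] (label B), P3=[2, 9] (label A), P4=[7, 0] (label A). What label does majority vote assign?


d(q,P0) = 10  (label A)
d(q,P1) = 2  (label A)
d(q,P2) = 2  (label B)
d(q,P3) = 12  (label A)
d(q,P4) = 4  (label A)
Votes: A=4, B=1
Majority → A

A


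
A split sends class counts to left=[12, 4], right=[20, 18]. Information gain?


Parent = [32, 22], H_parent = 0.9751
H_left = 0.8113 (n=16), H_right = 0.998 (n=38)
H_children = (16/54)·0.8113 + (38/54)·0.998 = 0.9427
IG = 0.9751 - 0.9427 = 0.0324

0.0324


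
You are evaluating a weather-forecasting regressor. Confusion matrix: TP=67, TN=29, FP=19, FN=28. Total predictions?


Total = TP + TN + FP + FN
= 67 + 29 + 19 + 28
= 143
(Predicted positive: 86, predicted negative: 57)

143


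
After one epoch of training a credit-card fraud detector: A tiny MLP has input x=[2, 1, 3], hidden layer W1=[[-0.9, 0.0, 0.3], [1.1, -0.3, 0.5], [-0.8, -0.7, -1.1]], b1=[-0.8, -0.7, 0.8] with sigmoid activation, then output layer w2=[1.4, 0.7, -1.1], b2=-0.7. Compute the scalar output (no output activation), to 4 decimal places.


z1[0] = (-0.9)·(2) + (0.0)·(1) + (0.3)·(3) - 0.8 = -1.7
z1[1] = (1.1)·(2) + (-0.3)·(1) + (0.5)·(3) - 0.7 = 2.7
z1[2] = (-0.8)·(2) + (-0.7)·(1) + (-1.1)·(3) + 0.8 = -4.8
h = sigmoid(z1) = [0.1545, 0.937, 0.0082]
output = (1.4)·(0.1545) + (0.7)·(0.937) + (-1.1)·(0.0082) - 0.7 = 0.1632

0.1632


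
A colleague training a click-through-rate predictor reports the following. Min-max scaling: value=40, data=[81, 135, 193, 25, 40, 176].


min=25, max=193
(40-25)/(193-25) = 15/168 = 0.0893

0.0893


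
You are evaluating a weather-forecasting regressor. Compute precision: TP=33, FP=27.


Precision = TP/(TP+FP)
= 33/(33+27)
= 33/60 = 55.0%

55.0%


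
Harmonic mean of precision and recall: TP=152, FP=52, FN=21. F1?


Precision = 152/204 = 0.7451
Recall = 152/173 = 0.8786
F1 = 2·P·R/(P+R) = 2·TP/(2·TP+FP+FN) = 304/(304+52+21) = 304/377 = 0.8064

0.8064


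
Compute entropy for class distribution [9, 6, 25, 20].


Probabilities: [9/60, 6/60, 25/60, 20/60] ≈ [0.15, 0.1, 0.4167, 0.3333]
H = -((9/60)·log₂(9/60) + (6/60)·log₂(6/60) + (25/60)·log₂(25/60) + (20/60)·log₂(20/60))
  = 1.7973 bits

1.7973 bits


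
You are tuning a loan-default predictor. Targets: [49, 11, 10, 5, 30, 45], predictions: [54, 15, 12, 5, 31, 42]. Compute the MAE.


Absolute errors: |49-54|=5, |11-15|=4, |10-12|=2, |5-5|=0, |30-31|=1, |45-42|=3
Sum = 15
MAE = 15/6 = 5/2

5/2


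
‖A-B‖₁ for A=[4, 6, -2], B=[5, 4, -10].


d = |4-5| + |6-4| + |-2+ 10|
  = 1 + 2 + 8
  = 11

11


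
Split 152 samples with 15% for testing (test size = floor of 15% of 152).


Test = ⌊152·15/100⌋ = 22
Train = 152 - 22 = 130

Train: 130, Test: 22


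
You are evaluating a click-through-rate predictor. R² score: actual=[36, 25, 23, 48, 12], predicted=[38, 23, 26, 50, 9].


ȳ = 28.8
SS_res = Σ(y-ŷ)² = 30
SS_tot = Σ(y-ȳ)² = 750.8
R² = 1 - SS_res/SS_tot = 1 - 0.04 = 0.96

0.96


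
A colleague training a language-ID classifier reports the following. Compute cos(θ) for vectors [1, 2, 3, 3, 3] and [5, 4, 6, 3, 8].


A·B = 1·5 + 2·4 + 3·6 + 3·3 + 3·8 = 64
‖A‖ = √32 = 5.6569, ‖B‖ = √150 = 12.2474
cos = 64/(√32·√150) = 64/√4800 = 0.9238

0.9238
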